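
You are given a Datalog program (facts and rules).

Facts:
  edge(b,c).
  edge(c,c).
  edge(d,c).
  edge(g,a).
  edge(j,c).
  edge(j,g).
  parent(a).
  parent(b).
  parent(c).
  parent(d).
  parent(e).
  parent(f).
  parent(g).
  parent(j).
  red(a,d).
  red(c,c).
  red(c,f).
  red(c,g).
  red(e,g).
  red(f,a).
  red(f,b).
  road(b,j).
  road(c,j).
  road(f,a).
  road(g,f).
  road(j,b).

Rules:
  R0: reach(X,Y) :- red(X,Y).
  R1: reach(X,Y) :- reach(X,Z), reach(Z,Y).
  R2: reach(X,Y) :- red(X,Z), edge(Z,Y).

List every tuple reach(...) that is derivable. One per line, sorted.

reach(a,a)
reach(a,b)
reach(a,c)
reach(a,d)
reach(a,f)
reach(a,g)
reach(c,a)
reach(c,b)
reach(c,c)
reach(c,d)
reach(c,f)
reach(c,g)
reach(e,a)
reach(e,b)
reach(e,c)
reach(e,d)
reach(e,f)
reach(e,g)
reach(f,a)
reach(f,b)
reach(f,c)
reach(f,d)
reach(f,f)
reach(f,g)

round 1: derive reach(a,d) via R0 from red(a,d)
round 1: derive reach(c,c) via R0 from red(c,c)
round 1: derive reach(c,f) via R0 from red(c,f)
round 1: derive reach(c,g) via R0 from red(c,g)
round 1: derive reach(e,g) via R0 from red(e,g)
round 1: derive reach(f,a) via R0 from red(f,a)
round 1: derive reach(f,b) via R0 from red(f,b)
round 1: derive reach(a,c) via R2 from red(a,d), edge(d,c)
round 1: derive reach(c,a) via R2 from red(c,g), edge(g,a)
round 1: derive reach(e,a) via R2 from red(e,g), edge(g,a)
round 1: derive reach(f,c) via R2 from red(f,b), edge(b,c)
round 2: derive reach(a,a) via R1 from reach(a,c), reach(c,a)
round 2: derive reach(a,f) via R1 from reach(a,c), reach(c,f)
round 2: derive reach(a,g) via R1 from reach(a,c), reach(c,g)
round 2: derive reach(c,b) via R1 from reach(c,f), reach(f,b)
round 2: derive reach(c,d) via R1 from reach(c,a), reach(a,d)
round 2: derive reach(e,c) via R1 from reach(e,a), reach(a,c)
round 2: derive reach(e,d) via R1 from reach(e,a), reach(a,d)
round 2: derive reach(f,d) via R1 from reach(f,a), reach(a,d)
round 2: derive reach(f,f) via R1 from reach(f,c), reach(c,f)
round 2: derive reach(f,g) via R1 from reach(f,c), reach(c,g)
round 3: derive reach(a,b) via R1 from reach(a,c), reach(c,b)
round 3: derive reach(e,b) via R1 from reach(e,c), reach(c,b)
round 3: derive reach(e,f) via R1 from reach(e,a), reach(a,f)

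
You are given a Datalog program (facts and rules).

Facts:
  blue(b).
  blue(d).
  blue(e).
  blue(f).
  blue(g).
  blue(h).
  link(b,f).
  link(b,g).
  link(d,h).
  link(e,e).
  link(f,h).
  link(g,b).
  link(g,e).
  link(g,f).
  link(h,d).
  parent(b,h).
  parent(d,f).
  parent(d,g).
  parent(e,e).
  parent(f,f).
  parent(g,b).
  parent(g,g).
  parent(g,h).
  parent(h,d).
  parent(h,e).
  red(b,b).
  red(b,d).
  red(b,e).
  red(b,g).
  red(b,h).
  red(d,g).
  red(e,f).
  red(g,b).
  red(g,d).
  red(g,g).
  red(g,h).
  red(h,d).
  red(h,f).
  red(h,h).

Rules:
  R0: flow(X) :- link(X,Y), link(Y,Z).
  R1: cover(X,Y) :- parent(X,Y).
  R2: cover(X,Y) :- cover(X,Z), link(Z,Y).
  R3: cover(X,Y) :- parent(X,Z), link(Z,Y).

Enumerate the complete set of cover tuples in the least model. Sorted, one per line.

round 1: derive cover(b,h) via R1 from parent(b,h)
round 1: derive cover(d,f) via R1 from parent(d,f)
round 1: derive cover(d,g) via R1 from parent(d,g)
round 1: derive cover(e,e) via R1 from parent(e,e)
round 1: derive cover(f,f) via R1 from parent(f,f)
round 1: derive cover(g,b) via R1 from parent(g,b)
round 1: derive cover(g,g) via R1 from parent(g,g)
round 1: derive cover(g,h) via R1 from parent(g,h)
round 1: derive cover(h,d) via R1 from parent(h,d)
round 1: derive cover(h,e) via R1 from parent(h,e)
round 1: derive cover(b,d) via R3 from parent(b,h), link(h,d)
round 1: derive cover(d,b) via R3 from parent(d,g), link(g,b)
round 1: derive cover(d,e) via R3 from parent(d,g), link(g,e)
round 1: derive cover(d,h) via R3 from parent(d,f), link(f,h)
round 1: derive cover(f,h) via R3 from parent(f,f), link(f,h)
round 1: derive cover(g,d) via R3 from parent(g,h), link(h,d)
round 1: derive cover(g,e) via R3 from parent(g,g), link(g,e)
round 1: derive cover(g,f) via R3 from parent(g,b), link(b,f)
round 1: derive cover(h,h) via R3 from parent(h,d), link(d,h)
round 2: derive cover(d,d) via R2 from cover(d,h), link(h,d)
round 2: derive cover(f,d) via R2 from cover(f,h), link(h,d)

cover(b,d)
cover(b,h)
cover(d,b)
cover(d,d)
cover(d,e)
cover(d,f)
cover(d,g)
cover(d,h)
cover(e,e)
cover(f,d)
cover(f,f)
cover(f,h)
cover(g,b)
cover(g,d)
cover(g,e)
cover(g,f)
cover(g,g)
cover(g,h)
cover(h,d)
cover(h,e)
cover(h,h)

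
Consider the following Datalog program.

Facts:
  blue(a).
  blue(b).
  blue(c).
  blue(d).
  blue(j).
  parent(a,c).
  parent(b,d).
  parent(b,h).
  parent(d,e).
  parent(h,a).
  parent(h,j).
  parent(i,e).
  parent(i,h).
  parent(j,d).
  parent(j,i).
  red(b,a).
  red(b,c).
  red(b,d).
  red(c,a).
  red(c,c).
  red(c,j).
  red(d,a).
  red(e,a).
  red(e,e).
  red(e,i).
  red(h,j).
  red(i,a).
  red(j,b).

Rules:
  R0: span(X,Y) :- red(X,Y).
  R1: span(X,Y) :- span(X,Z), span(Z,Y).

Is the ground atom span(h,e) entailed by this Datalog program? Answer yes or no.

round 1: derive span(b,a) via R0 from red(b,a)
round 1: derive span(b,c) via R0 from red(b,c)
round 1: derive span(b,d) via R0 from red(b,d)
round 1: derive span(c,a) via R0 from red(c,a)
round 1: derive span(c,c) via R0 from red(c,c)
round 1: derive span(c,j) via R0 from red(c,j)
round 1: derive span(d,a) via R0 from red(d,a)
round 1: derive span(e,a) via R0 from red(e,a)
round 1: derive span(e,e) via R0 from red(e,e)
round 1: derive span(e,i) via R0 from red(e,i)
round 1: derive span(h,j) via R0 from red(h,j)
round 1: derive span(i,a) via R0 from red(i,a)
round 1: derive span(j,b) via R0 from red(j,b)
round 2: derive span(b,j) via R1 from span(b,c), span(c,j)
round 2: derive span(c,b) via R1 from span(c,j), span(j,b)
round 2: derive span(h,b) via R1 from span(h,j), span(j,b)
round 2: derive span(j,a) via R1 from span(j,b), span(b,a)
round 2: derive span(j,c) via R1 from span(j,b), span(b,c)
round 2: derive span(j,d) via R1 from span(j,b), span(b,d)
round 3: derive span(b,b) via R1 from span(b,c), span(c,b)
round 3: derive span(c,d) via R1 from span(c,b), span(b,d)
round 3: derive span(h,a) via R1 from span(h,b), span(b,a)
round 3: derive span(h,c) via R1 from span(h,b), span(b,c)
round 3: derive span(h,d) via R1 from span(h,b), span(b,d)
round 3: derive span(j,j) via R1 from span(j,b), span(b,j)

no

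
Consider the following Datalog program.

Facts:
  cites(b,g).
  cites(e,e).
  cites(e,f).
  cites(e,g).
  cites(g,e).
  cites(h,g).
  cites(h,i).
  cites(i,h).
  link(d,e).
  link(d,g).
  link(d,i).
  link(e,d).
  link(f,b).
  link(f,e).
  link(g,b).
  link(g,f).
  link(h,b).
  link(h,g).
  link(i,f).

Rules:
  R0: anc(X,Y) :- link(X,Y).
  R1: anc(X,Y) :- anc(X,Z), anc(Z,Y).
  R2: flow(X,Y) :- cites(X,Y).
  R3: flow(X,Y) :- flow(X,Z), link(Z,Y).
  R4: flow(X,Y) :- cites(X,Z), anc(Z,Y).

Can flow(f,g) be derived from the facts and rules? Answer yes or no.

no

round 1: derive anc(d,e) via R0 from link(d,e)
round 1: derive anc(d,g) via R0 from link(d,g)
round 1: derive anc(d,i) via R0 from link(d,i)
round 1: derive anc(e,d) via R0 from link(e,d)
round 1: derive anc(f,b) via R0 from link(f,b)
round 1: derive anc(f,e) via R0 from link(f,e)
round 1: derive anc(g,b) via R0 from link(g,b)
round 1: derive anc(g,f) via R0 from link(g,f)
round 1: derive anc(h,b) via R0 from link(h,b)
round 1: derive anc(h,g) via R0 from link(h,g)
round 1: derive anc(i,f) via R0 from link(i,f)
round 1: derive flow(b,g) via R2 from cites(b,g)
round 1: derive flow(e,e) via R2 from cites(e,e)
round 1: derive flow(e,f) via R2 from cites(e,f)
round 1: derive flow(e,g) via R2 from cites(e,g)
round 1: derive flow(g,e) via R2 from cites(g,e)
round 1: derive flow(h,g) via R2 from cites(h,g)
round 1: derive flow(h,i) via R2 from cites(h,i)
round 1: derive flow(i,h) via R2 from cites(i,h)
round 2: derive anc(d,b) via R1 from anc(d,g), anc(g,b)
round 2: derive anc(d,d) via R1 from anc(d,e), anc(e,d)
round 2: derive anc(d,f) via R1 from anc(d,g), anc(g,f)
round 2: derive anc(e,e) via R1 from anc(e,d), anc(d,e)
round 2: derive anc(e,g) via R1 from anc(e,d), anc(d,g)
round 2: derive anc(e,i) via R1 from anc(e,d), anc(d,i)
round 2: derive anc(f,d) via R1 from anc(f,e), anc(e,d)
round 2: derive anc(g,e) via R1 from anc(g,f), anc(f,e)
round 2: derive anc(h,f) via R1 from anc(h,g), anc(g,f)
round 2: derive anc(i,b) via R1 from anc(i,f), anc(f,b)
round 2: derive anc(i,e) via R1 from anc(i,f), anc(f,e)
round 2: derive flow(b,b) via R3 from flow(b,g), link(g,b)
round 2: derive flow(b,f) via R3 from flow(b,g), link(g,f)
round 2: derive flow(e,b) via R3 from flow(e,f), link(f,b)
round 2: derive flow(e,d) via R3 from flow(e,e), link(e,d)
round 2: derive flow(g,d) via R3 from flow(g,e), link(e,d)
round 2: derive flow(h,b) via R3 from flow(h,g), link(g,b)
round 2: derive flow(h,f) via R3 from flow(h,g), link(g,f)
round 2: derive flow(i,b) via R3 from flow(i,h), link(h,b)
round 2: derive flow(i,g) via R3 from flow(i,h), link(h,g)
round 3: derive anc(e,b) via R1 from anc(e,d), anc(d,b)
round 3: derive anc(e,f) via R1 from anc(e,d), anc(d,f)
round 3: derive anc(f,f) via R1 from anc(f,d), anc(d,f)
round 3: derive anc(f,g) via R1 from anc(f,d), anc(d,g)
round 3: derive anc(f,i) via R1 from anc(f,d), anc(d,i)
round 3: derive anc(g,d) via R1 from anc(g,e), anc(e,d)
round 3: derive anc(g,g) via R1 from anc(g,e), anc(e,g)
round 3: derive anc(g,i) via R1 from anc(g,e), anc(e,i)
round 3: derive anc(h,d) via R1 from anc(h,f), anc(f,d)
round 3: derive anc(h,e) via R1 from anc(h,f), anc(f,e)
round 3: derive anc(i,d) via R1 from anc(i,e), anc(e,d)
round 3: derive anc(i,g) via R1 from anc(i,e), anc(e,g)
round 3: derive anc(i,i) via R1 from anc(i,e), anc(e,i)
round 3: derive flow(b,e) via R3 from flow(b,f), link(f,e)
round 3: derive flow(e,i) via R3 from flow(e,d), link(d,i)
round 3: derive flow(g,g) via R3 from flow(g,d), link(d,g)
round 3: derive flow(g,i) via R3 from flow(g,d), link(d,i)
round 3: derive flow(h,e) via R3 from flow(h,f), link(f,e)
round 3: derive flow(i,f) via R3 from flow(i,g), link(g,f)
round 4: derive anc(h,i) via R1 from anc(h,d), anc(d,i)
round 4: derive flow(b,d) via R3 from flow(b,e), link(e,d)
round 4: derive flow(g,b) via R3 from flow(g,g), link(g,b)
round 4: derive flow(g,f) via R3 from flow(g,g), link(g,f)
round 4: derive flow(h,d) via R3 from flow(h,e), link(e,d)
round 4: derive flow(i,e) via R3 from flow(i,f), link(f,e)
round 4: derive flow(b,i) via R4 from cites(b,g), anc(g,i)
round 4: derive flow(i,d) via R4 from cites(i,h), anc(h,d)
round 5: derive flow(i,i) via R3 from flow(i,d), link(d,i)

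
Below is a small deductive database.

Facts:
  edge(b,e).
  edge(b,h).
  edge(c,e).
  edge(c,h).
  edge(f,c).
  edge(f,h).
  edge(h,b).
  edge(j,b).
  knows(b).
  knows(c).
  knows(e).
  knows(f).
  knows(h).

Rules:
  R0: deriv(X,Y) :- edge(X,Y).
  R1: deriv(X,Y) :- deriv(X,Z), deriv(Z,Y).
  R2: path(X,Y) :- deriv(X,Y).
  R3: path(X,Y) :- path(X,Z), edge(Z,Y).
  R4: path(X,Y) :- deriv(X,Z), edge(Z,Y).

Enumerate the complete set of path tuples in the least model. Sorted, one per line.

round 1: derive deriv(b,e) via R0 from edge(b,e)
round 1: derive deriv(b,h) via R0 from edge(b,h)
round 1: derive deriv(c,e) via R0 from edge(c,e)
round 1: derive deriv(c,h) via R0 from edge(c,h)
round 1: derive deriv(f,c) via R0 from edge(f,c)
round 1: derive deriv(f,h) via R0 from edge(f,h)
round 1: derive deriv(h,b) via R0 from edge(h,b)
round 1: derive deriv(j,b) via R0 from edge(j,b)
round 2: derive deriv(b,b) via R1 from deriv(b,h), deriv(h,b)
round 2: derive deriv(c,b) via R1 from deriv(c,h), deriv(h,b)
round 2: derive deriv(f,b) via R1 from deriv(f,h), deriv(h,b)
round 2: derive deriv(f,e) via R1 from deriv(f,c), deriv(c,e)
round 2: derive deriv(h,e) via R1 from deriv(h,b), deriv(b,e)
round 2: derive deriv(h,h) via R1 from deriv(h,b), deriv(b,h)
round 2: derive deriv(j,e) via R1 from deriv(j,b), deriv(b,e)
round 2: derive deriv(j,h) via R1 from deriv(j,b), deriv(b,h)
round 2: derive path(b,e) via R2 from deriv(b,e)
round 2: derive path(b,h) via R2 from deriv(b,h)
round 2: derive path(c,e) via R2 from deriv(c,e)
round 2: derive path(c,h) via R2 from deriv(c,h)
round 2: derive path(f,c) via R2 from deriv(f,c)
round 2: derive path(f,h) via R2 from deriv(f,h)
round 2: derive path(h,b) via R2 from deriv(h,b)
round 2: derive path(j,b) via R2 from deriv(j,b)
round 2: derive path(b,b) via R4 from deriv(b,h), edge(h,b)
round 2: derive path(c,b) via R4 from deriv(c,h), edge(h,b)
round 2: derive path(f,b) via R4 from deriv(f,h), edge(h,b)
round 2: derive path(f,e) via R4 from deriv(f,c), edge(c,e)
round 2: derive path(h,e) via R4 from deriv(h,b), edge(b,e)
round 2: derive path(h,h) via R4 from deriv(h,b), edge(b,h)
round 2: derive path(j,e) via R4 from deriv(j,b), edge(b,e)
round 2: derive path(j,h) via R4 from deriv(j,b), edge(b,h)

path(b,b)
path(b,e)
path(b,h)
path(c,b)
path(c,e)
path(c,h)
path(f,b)
path(f,c)
path(f,e)
path(f,h)
path(h,b)
path(h,e)
path(h,h)
path(j,b)
path(j,e)
path(j,h)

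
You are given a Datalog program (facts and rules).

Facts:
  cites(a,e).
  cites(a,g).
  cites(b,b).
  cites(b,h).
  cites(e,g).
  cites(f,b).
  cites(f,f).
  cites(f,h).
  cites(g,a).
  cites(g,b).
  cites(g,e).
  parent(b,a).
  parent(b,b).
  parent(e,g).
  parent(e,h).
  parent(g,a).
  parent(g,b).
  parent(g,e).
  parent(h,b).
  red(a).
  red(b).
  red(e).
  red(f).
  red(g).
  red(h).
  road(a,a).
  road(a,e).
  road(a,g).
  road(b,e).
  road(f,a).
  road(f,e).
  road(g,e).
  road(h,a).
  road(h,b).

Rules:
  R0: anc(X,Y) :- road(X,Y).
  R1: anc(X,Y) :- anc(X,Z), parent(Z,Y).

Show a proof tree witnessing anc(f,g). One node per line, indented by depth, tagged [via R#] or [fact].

anc(f,g)  [via R1]
  anc(f,e)  [via R0]
    road(f,e)  [fact]
  parent(e,g)  [fact]

round 1: derive anc(a,a) via R0 from road(a,a)
round 1: derive anc(a,e) via R0 from road(a,e)
round 1: derive anc(a,g) via R0 from road(a,g)
round 1: derive anc(b,e) via R0 from road(b,e)
round 1: derive anc(f,a) via R0 from road(f,a)
round 1: derive anc(f,e) via R0 from road(f,e)
round 1: derive anc(g,e) via R0 from road(g,e)
round 1: derive anc(h,a) via R0 from road(h,a)
round 1: derive anc(h,b) via R0 from road(h,b)
round 2: derive anc(a,b) via R1 from anc(a,g), parent(g,b)
round 2: derive anc(a,h) via R1 from anc(a,e), parent(e,h)
round 2: derive anc(b,g) via R1 from anc(b,e), parent(e,g)
round 2: derive anc(b,h) via R1 from anc(b,e), parent(e,h)
round 2: derive anc(f,g) via R1 from anc(f,e), parent(e,g)
round 2: derive anc(f,h) via R1 from anc(f,e), parent(e,h)
round 2: derive anc(g,g) via R1 from anc(g,e), parent(e,g)
round 2: derive anc(g,h) via R1 from anc(g,e), parent(e,h)
round 3: derive anc(b,a) via R1 from anc(b,g), parent(g,a)
round 3: derive anc(b,b) via R1 from anc(b,g), parent(g,b)
round 3: derive anc(f,b) via R1 from anc(f,g), parent(g,b)
round 3: derive anc(g,a) via R1 from anc(g,g), parent(g,a)
round 3: derive anc(g,b) via R1 from anc(g,g), parent(g,b)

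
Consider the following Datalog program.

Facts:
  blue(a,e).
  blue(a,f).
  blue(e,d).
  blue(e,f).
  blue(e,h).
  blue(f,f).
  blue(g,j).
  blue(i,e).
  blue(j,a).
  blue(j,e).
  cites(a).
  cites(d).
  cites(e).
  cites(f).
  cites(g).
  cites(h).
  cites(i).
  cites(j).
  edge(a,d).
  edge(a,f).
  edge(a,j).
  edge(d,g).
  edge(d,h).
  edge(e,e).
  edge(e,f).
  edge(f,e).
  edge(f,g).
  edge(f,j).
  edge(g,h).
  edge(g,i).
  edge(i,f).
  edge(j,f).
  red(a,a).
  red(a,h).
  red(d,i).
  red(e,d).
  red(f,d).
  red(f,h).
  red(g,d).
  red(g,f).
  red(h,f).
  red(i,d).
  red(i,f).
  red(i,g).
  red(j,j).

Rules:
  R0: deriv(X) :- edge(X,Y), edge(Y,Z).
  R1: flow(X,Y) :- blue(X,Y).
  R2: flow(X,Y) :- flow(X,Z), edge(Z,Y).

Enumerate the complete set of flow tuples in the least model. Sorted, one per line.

round 1: derive flow(a,e) via R1 from blue(a,e)
round 1: derive flow(a,f) via R1 from blue(a,f)
round 1: derive flow(e,d) via R1 from blue(e,d)
round 1: derive flow(e,f) via R1 from blue(e,f)
round 1: derive flow(e,h) via R1 from blue(e,h)
round 1: derive flow(f,f) via R1 from blue(f,f)
round 1: derive flow(g,j) via R1 from blue(g,j)
round 1: derive flow(i,e) via R1 from blue(i,e)
round 1: derive flow(j,a) via R1 from blue(j,a)
round 1: derive flow(j,e) via R1 from blue(j,e)
round 2: derive flow(a,g) via R2 from flow(a,f), edge(f,g)
round 2: derive flow(a,j) via R2 from flow(a,f), edge(f,j)
round 2: derive flow(e,e) via R2 from flow(e,f), edge(f,e)
round 2: derive flow(e,g) via R2 from flow(e,d), edge(d,g)
round 2: derive flow(e,j) via R2 from flow(e,f), edge(f,j)
round 2: derive flow(f,e) via R2 from flow(f,f), edge(f,e)
round 2: derive flow(f,g) via R2 from flow(f,f), edge(f,g)
round 2: derive flow(f,j) via R2 from flow(f,f), edge(f,j)
round 2: derive flow(g,f) via R2 from flow(g,j), edge(j,f)
round 2: derive flow(i,f) via R2 from flow(i,e), edge(e,f)
round 2: derive flow(j,d) via R2 from flow(j,a), edge(a,d)
round 2: derive flow(j,f) via R2 from flow(j,a), edge(a,f)
round 2: derive flow(j,j) via R2 from flow(j,a), edge(a,j)
round 3: derive flow(a,h) via R2 from flow(a,g), edge(g,h)
round 3: derive flow(a,i) via R2 from flow(a,g), edge(g,i)
round 3: derive flow(e,i) via R2 from flow(e,g), edge(g,i)
round 3: derive flow(f,h) via R2 from flow(f,g), edge(g,h)
round 3: derive flow(f,i) via R2 from flow(f,g), edge(g,i)
round 3: derive flow(g,e) via R2 from flow(g,f), edge(f,e)
round 3: derive flow(g,g) via R2 from flow(g,f), edge(f,g)
round 3: derive flow(i,g) via R2 from flow(i,f), edge(f,g)
round 3: derive flow(i,j) via R2 from flow(i,f), edge(f,j)
round 3: derive flow(j,g) via R2 from flow(j,d), edge(d,g)
round 3: derive flow(j,h) via R2 from flow(j,d), edge(d,h)
round 4: derive flow(g,h) via R2 from flow(g,g), edge(g,h)
round 4: derive flow(g,i) via R2 from flow(g,g), edge(g,i)
round 4: derive flow(i,h) via R2 from flow(i,g), edge(g,h)
round 4: derive flow(i,i) via R2 from flow(i,g), edge(g,i)
round 4: derive flow(j,i) via R2 from flow(j,g), edge(g,i)

flow(a,e)
flow(a,f)
flow(a,g)
flow(a,h)
flow(a,i)
flow(a,j)
flow(e,d)
flow(e,e)
flow(e,f)
flow(e,g)
flow(e,h)
flow(e,i)
flow(e,j)
flow(f,e)
flow(f,f)
flow(f,g)
flow(f,h)
flow(f,i)
flow(f,j)
flow(g,e)
flow(g,f)
flow(g,g)
flow(g,h)
flow(g,i)
flow(g,j)
flow(i,e)
flow(i,f)
flow(i,g)
flow(i,h)
flow(i,i)
flow(i,j)
flow(j,a)
flow(j,d)
flow(j,e)
flow(j,f)
flow(j,g)
flow(j,h)
flow(j,i)
flow(j,j)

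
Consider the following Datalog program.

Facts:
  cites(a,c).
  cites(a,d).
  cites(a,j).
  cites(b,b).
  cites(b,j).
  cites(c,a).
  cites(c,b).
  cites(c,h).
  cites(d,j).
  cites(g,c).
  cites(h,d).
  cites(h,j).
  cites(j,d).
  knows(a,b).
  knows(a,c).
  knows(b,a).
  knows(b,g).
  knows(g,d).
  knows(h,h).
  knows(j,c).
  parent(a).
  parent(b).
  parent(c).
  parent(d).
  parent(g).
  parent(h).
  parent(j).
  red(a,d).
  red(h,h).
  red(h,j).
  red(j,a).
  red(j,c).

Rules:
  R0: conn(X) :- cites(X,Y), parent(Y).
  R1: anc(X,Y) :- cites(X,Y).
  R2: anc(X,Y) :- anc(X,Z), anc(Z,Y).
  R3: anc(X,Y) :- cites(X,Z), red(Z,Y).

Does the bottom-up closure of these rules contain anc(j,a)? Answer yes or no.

round 1: derive anc(a,c) via R1 from cites(a,c)
round 1: derive anc(a,d) via R1 from cites(a,d)
round 1: derive anc(a,j) via R1 from cites(a,j)
round 1: derive anc(b,b) via R1 from cites(b,b)
round 1: derive anc(b,j) via R1 from cites(b,j)
round 1: derive anc(c,a) via R1 from cites(c,a)
round 1: derive anc(c,b) via R1 from cites(c,b)
round 1: derive anc(c,h) via R1 from cites(c,h)
round 1: derive anc(d,j) via R1 from cites(d,j)
round 1: derive anc(g,c) via R1 from cites(g,c)
round 1: derive anc(h,d) via R1 from cites(h,d)
round 1: derive anc(h,j) via R1 from cites(h,j)
round 1: derive anc(j,d) via R1 from cites(j,d)
round 1: derive anc(a,a) via R3 from cites(a,j), red(j,a)
round 1: derive anc(b,a) via R3 from cites(b,j), red(j,a)
round 1: derive anc(b,c) via R3 from cites(b,j), red(j,c)
round 1: derive anc(c,d) via R3 from cites(c,a), red(a,d)
round 1: derive anc(c,j) via R3 from cites(c,h), red(h,j)
round 1: derive anc(d,a) via R3 from cites(d,j), red(j,a)
round 1: derive anc(d,c) via R3 from cites(d,j), red(j,c)
round 1: derive anc(h,a) via R3 from cites(h,j), red(j,a)
round 1: derive anc(h,c) via R3 from cites(h,j), red(j,c)
round 2: derive anc(a,b) via R2 from anc(a,c), anc(c,b)
round 2: derive anc(a,h) via R2 from anc(a,c), anc(c,h)
round 2: derive anc(b,d) via R2 from anc(b,a), anc(a,d)
round 2: derive anc(b,h) via R2 from anc(b,c), anc(c,h)
round 2: derive anc(c,c) via R2 from anc(c,a), anc(a,c)
round 2: derive anc(d,b) via R2 from anc(d,c), anc(c,b)
round 2: derive anc(d,d) via R2 from anc(d,a), anc(a,d)
round 2: derive anc(d,h) via R2 from anc(d,c), anc(c,h)
round 2: derive anc(g,a) via R2 from anc(g,c), anc(c,a)
round 2: derive anc(g,b) via R2 from anc(g,c), anc(c,b)
round 2: derive anc(g,d) via R2 from anc(g,c), anc(c,d)
round 2: derive anc(g,h) via R2 from anc(g,c), anc(c,h)
round 2: derive anc(g,j) via R2 from anc(g,c), anc(c,j)
round 2: derive anc(h,b) via R2 from anc(h,c), anc(c,b)
round 2: derive anc(h,h) via R2 from anc(h,c), anc(c,h)
round 2: derive anc(j,a) via R2 from anc(j,d), anc(d,a)
round 2: derive anc(j,c) via R2 from anc(j,d), anc(d,c)
round 2: derive anc(j,j) via R2 from anc(j,d), anc(d,j)
round 3: derive anc(j,b) via R2 from anc(j,a), anc(a,b)
round 3: derive anc(j,h) via R2 from anc(j,a), anc(a,h)

yes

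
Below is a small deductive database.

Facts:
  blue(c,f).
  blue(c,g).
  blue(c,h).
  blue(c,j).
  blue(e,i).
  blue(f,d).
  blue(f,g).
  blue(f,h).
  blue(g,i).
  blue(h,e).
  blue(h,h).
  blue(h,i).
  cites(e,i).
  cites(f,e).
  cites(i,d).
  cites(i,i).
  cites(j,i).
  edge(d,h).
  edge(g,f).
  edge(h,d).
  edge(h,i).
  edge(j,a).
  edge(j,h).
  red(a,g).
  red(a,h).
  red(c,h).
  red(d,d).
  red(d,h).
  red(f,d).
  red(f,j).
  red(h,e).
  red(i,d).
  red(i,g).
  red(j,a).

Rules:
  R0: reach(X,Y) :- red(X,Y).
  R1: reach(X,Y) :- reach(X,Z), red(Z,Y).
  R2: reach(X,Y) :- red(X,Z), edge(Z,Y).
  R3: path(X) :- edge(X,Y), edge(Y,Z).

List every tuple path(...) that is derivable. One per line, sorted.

path(d)
path(h)
path(j)

round 1: derive path(d) via R3 from edge(d,h), edge(h,d)
round 1: derive path(h) via R3 from edge(h,d), edge(d,h)
round 1: derive path(j) via R3 from edge(j,h), edge(h,d)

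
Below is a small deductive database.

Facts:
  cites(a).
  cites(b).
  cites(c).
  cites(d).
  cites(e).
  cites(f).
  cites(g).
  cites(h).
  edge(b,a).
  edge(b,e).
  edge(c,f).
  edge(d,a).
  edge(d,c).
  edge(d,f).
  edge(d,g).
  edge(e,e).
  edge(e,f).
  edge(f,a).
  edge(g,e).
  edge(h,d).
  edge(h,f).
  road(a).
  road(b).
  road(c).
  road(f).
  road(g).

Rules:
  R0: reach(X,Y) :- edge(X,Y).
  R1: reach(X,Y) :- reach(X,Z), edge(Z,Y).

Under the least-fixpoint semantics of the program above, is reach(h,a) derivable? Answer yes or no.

yes

round 1: derive reach(b,a) via R0 from edge(b,a)
round 1: derive reach(b,e) via R0 from edge(b,e)
round 1: derive reach(c,f) via R0 from edge(c,f)
round 1: derive reach(d,a) via R0 from edge(d,a)
round 1: derive reach(d,c) via R0 from edge(d,c)
round 1: derive reach(d,f) via R0 from edge(d,f)
round 1: derive reach(d,g) via R0 from edge(d,g)
round 1: derive reach(e,e) via R0 from edge(e,e)
round 1: derive reach(e,f) via R0 from edge(e,f)
round 1: derive reach(f,a) via R0 from edge(f,a)
round 1: derive reach(g,e) via R0 from edge(g,e)
round 1: derive reach(h,d) via R0 from edge(h,d)
round 1: derive reach(h,f) via R0 from edge(h,f)
round 2: derive reach(b,f) via R1 from reach(b,e), edge(e,f)
round 2: derive reach(c,a) via R1 from reach(c,f), edge(f,a)
round 2: derive reach(d,e) via R1 from reach(d,g), edge(g,e)
round 2: derive reach(e,a) via R1 from reach(e,f), edge(f,a)
round 2: derive reach(g,f) via R1 from reach(g,e), edge(e,f)
round 2: derive reach(h,a) via R1 from reach(h,d), edge(d,a)
round 2: derive reach(h,c) via R1 from reach(h,d), edge(d,c)
round 2: derive reach(h,g) via R1 from reach(h,d), edge(d,g)
round 3: derive reach(g,a) via R1 from reach(g,f), edge(f,a)
round 3: derive reach(h,e) via R1 from reach(h,g), edge(g,e)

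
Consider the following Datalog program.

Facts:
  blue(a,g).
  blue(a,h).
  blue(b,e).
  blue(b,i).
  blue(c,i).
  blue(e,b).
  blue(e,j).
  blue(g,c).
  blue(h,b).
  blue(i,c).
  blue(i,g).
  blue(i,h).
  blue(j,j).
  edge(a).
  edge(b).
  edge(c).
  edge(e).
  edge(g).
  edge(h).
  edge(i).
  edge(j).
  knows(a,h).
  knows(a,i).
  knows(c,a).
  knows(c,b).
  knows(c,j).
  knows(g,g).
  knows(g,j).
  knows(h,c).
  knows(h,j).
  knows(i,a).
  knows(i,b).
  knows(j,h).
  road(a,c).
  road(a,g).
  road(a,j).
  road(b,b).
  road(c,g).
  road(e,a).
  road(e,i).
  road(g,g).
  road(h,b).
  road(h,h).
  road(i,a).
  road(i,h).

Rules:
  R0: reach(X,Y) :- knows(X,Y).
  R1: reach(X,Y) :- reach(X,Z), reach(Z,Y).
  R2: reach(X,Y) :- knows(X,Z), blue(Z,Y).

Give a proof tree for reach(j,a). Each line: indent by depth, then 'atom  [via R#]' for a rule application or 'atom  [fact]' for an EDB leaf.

round 1: derive reach(a,h) via R0 from knows(a,h)
round 1: derive reach(a,i) via R0 from knows(a,i)
round 1: derive reach(c,a) via R0 from knows(c,a)
round 1: derive reach(c,b) via R0 from knows(c,b)
round 1: derive reach(c,j) via R0 from knows(c,j)
round 1: derive reach(g,g) via R0 from knows(g,g)
round 1: derive reach(g,j) via R0 from knows(g,j)
round 1: derive reach(h,c) via R0 from knows(h,c)
round 1: derive reach(h,j) via R0 from knows(h,j)
round 1: derive reach(i,a) via R0 from knows(i,a)
round 1: derive reach(i,b) via R0 from knows(i,b)
round 1: derive reach(j,h) via R0 from knows(j,h)
round 1: derive reach(a,b) via R2 from knows(a,h), blue(h,b)
round 1: derive reach(a,c) via R2 from knows(a,i), blue(i,c)
round 1: derive reach(a,g) via R2 from knows(a,i), blue(i,g)
round 1: derive reach(c,e) via R2 from knows(c,b), blue(b,e)
round 1: derive reach(c,g) via R2 from knows(c,a), blue(a,g)
round 1: derive reach(c,h) via R2 from knows(c,a), blue(a,h)
round 1: derive reach(c,i) via R2 from knows(c,b), blue(b,i)
round 1: derive reach(g,c) via R2 from knows(g,g), blue(g,c)
round 1: derive reach(h,i) via R2 from knows(h,c), blue(c,i)
round 1: derive reach(i,e) via R2 from knows(i,b), blue(b,e)
round 1: derive reach(i,g) via R2 from knows(i,a), blue(a,g)
round 1: derive reach(i,h) via R2 from knows(i,a), blue(a,h)
round 1: derive reach(i,i) via R2 from knows(i,b), blue(b,i)
round 1: derive reach(j,b) via R2 from knows(j,h), blue(h,b)
round 2: derive reach(a,a) via R1 from reach(a,c), reach(c,a)
round 2: derive reach(a,e) via R1 from reach(a,c), reach(c,e)
round 2: derive reach(a,j) via R1 from reach(a,c), reach(c,j)
round 2: derive reach(c,c) via R1 from reach(c,a), reach(a,c)
round 2: derive reach(g,a) via R1 from reach(g,c), reach(c,a)
round 2: derive reach(g,b) via R1 from reach(g,c), reach(c,b)
round 2: derive reach(g,e) via R1 from reach(g,c), reach(c,e)
round 2: derive reach(g,h) via R1 from reach(g,c), reach(c,h)
round 2: derive reach(g,i) via R1 from reach(g,c), reach(c,i)
round 2: derive reach(h,a) via R1 from reach(h,c), reach(c,a)
round 2: derive reach(h,b) via R1 from reach(h,c), reach(c,b)
round 2: derive reach(h,e) via R1 from reach(h,c), reach(c,e)
round 2: derive reach(h,g) via R1 from reach(h,c), reach(c,g)
round 2: derive reach(h,h) via R1 from reach(h,c), reach(c,h)
round 2: derive reach(i,c) via R1 from reach(i,a), reach(a,c)
round 2: derive reach(i,j) via R1 from reach(i,g), reach(g,j)
round 2: derive reach(j,c) via R1 from reach(j,h), reach(h,c)
round 2: derive reach(j,i) via R1 from reach(j,h), reach(h,i)
round 2: derive reach(j,j) via R1 from reach(j,h), reach(h,j)
round 3: derive reach(j,a) via R1 from reach(j,c), reach(c,a)
round 3: derive reach(j,e) via R1 from reach(j,c), reach(c,e)
round 3: derive reach(j,g) via R1 from reach(j,c), reach(c,g)

reach(j,a)  [via R1]
  reach(j,c)  [via R1]
    reach(j,h)  [via R0]
      knows(j,h)  [fact]
    reach(h,c)  [via R0]
      knows(h,c)  [fact]
  reach(c,a)  [via R0]
    knows(c,a)  [fact]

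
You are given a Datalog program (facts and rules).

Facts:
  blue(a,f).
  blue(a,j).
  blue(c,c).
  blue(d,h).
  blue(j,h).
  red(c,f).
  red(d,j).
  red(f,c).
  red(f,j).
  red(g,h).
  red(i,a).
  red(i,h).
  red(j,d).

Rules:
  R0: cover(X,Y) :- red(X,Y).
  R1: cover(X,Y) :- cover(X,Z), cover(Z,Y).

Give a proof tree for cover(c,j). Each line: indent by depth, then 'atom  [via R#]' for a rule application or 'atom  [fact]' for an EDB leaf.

cover(c,j)  [via R1]
  cover(c,f)  [via R0]
    red(c,f)  [fact]
  cover(f,j)  [via R0]
    red(f,j)  [fact]

round 1: derive cover(c,f) via R0 from red(c,f)
round 1: derive cover(d,j) via R0 from red(d,j)
round 1: derive cover(f,c) via R0 from red(f,c)
round 1: derive cover(f,j) via R0 from red(f,j)
round 1: derive cover(g,h) via R0 from red(g,h)
round 1: derive cover(i,a) via R0 from red(i,a)
round 1: derive cover(i,h) via R0 from red(i,h)
round 1: derive cover(j,d) via R0 from red(j,d)
round 2: derive cover(c,c) via R1 from cover(c,f), cover(f,c)
round 2: derive cover(c,j) via R1 from cover(c,f), cover(f,j)
round 2: derive cover(d,d) via R1 from cover(d,j), cover(j,d)
round 2: derive cover(f,d) via R1 from cover(f,j), cover(j,d)
round 2: derive cover(f,f) via R1 from cover(f,c), cover(c,f)
round 2: derive cover(j,j) via R1 from cover(j,d), cover(d,j)
round 3: derive cover(c,d) via R1 from cover(c,f), cover(f,d)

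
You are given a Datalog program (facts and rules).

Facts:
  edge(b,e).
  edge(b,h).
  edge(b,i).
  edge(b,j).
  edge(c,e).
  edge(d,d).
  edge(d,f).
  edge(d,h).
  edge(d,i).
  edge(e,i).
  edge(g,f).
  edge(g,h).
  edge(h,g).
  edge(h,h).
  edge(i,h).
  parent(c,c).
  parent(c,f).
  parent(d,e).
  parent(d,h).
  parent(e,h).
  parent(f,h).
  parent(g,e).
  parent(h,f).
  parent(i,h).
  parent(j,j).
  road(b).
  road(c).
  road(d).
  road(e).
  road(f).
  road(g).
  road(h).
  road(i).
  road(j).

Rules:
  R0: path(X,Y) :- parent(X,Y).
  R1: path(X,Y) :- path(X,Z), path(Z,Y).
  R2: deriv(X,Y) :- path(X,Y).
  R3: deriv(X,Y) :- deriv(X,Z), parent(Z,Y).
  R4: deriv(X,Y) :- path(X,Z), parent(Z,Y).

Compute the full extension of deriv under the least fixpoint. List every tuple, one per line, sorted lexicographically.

deriv(c,c)
deriv(c,f)
deriv(c,h)
deriv(d,e)
deriv(d,f)
deriv(d,h)
deriv(e,f)
deriv(e,h)
deriv(f,f)
deriv(f,h)
deriv(g,e)
deriv(g,f)
deriv(g,h)
deriv(h,f)
deriv(h,h)
deriv(i,f)
deriv(i,h)
deriv(j,j)

round 1: derive path(c,c) via R0 from parent(c,c)
round 1: derive path(c,f) via R0 from parent(c,f)
round 1: derive path(d,e) via R0 from parent(d,e)
round 1: derive path(d,h) via R0 from parent(d,h)
round 1: derive path(e,h) via R0 from parent(e,h)
round 1: derive path(f,h) via R0 from parent(f,h)
round 1: derive path(g,e) via R0 from parent(g,e)
round 1: derive path(h,f) via R0 from parent(h,f)
round 1: derive path(i,h) via R0 from parent(i,h)
round 1: derive path(j,j) via R0 from parent(j,j)
round 2: derive path(c,h) via R1 from path(c,f), path(f,h)
round 2: derive path(d,f) via R1 from path(d,h), path(h,f)
round 2: derive path(e,f) via R1 from path(e,h), path(h,f)
round 2: derive path(f,f) via R1 from path(f,h), path(h,f)
round 2: derive path(g,h) via R1 from path(g,e), path(e,h)
round 2: derive path(h,h) via R1 from path(h,f), path(f,h)
round 2: derive path(i,f) via R1 from path(i,h), path(h,f)
round 2: derive deriv(c,c) via R2 from path(c,c)
round 2: derive deriv(c,f) via R2 from path(c,f)
round 2: derive deriv(d,e) via R2 from path(d,e)
round 2: derive deriv(d,h) via R2 from path(d,h)
round 2: derive deriv(e,h) via R2 from path(e,h)
round 2: derive deriv(f,h) via R2 from path(f,h)
round 2: derive deriv(g,e) via R2 from path(g,e)
round 2: derive deriv(h,f) via R2 from path(h,f)
round 2: derive deriv(i,h) via R2 from path(i,h)
round 2: derive deriv(j,j) via R2 from path(j,j)
round 2: derive deriv(c,h) via R4 from path(c,f), parent(f,h)
round 2: derive deriv(d,f) via R4 from path(d,h), parent(h,f)
round 2: derive deriv(e,f) via R4 from path(e,h), parent(h,f)
round 2: derive deriv(f,f) via R4 from path(f,h), parent(h,f)
round 2: derive deriv(g,h) via R4 from path(g,e), parent(e,h)
round 2: derive deriv(h,h) via R4 from path(h,f), parent(f,h)
round 2: derive deriv(i,f) via R4 from path(i,h), parent(h,f)
round 3: derive path(g,f) via R1 from path(g,e), path(e,f)
round 3: derive deriv(g,f) via R3 from deriv(g,h), parent(h,f)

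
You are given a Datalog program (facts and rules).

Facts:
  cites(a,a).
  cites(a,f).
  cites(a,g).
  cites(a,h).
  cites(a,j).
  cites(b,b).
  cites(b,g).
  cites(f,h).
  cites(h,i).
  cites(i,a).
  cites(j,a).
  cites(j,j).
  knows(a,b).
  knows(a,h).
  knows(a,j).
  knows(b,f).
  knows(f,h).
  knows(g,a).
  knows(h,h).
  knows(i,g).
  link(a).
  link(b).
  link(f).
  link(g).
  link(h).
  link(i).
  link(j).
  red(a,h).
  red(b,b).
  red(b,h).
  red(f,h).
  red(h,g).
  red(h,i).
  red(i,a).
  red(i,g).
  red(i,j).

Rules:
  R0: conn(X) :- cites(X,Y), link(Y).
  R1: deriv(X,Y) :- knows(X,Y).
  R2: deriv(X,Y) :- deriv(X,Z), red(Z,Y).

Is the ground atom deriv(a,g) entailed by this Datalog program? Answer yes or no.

round 1: derive deriv(a,b) via R1 from knows(a,b)
round 1: derive deriv(a,h) via R1 from knows(a,h)
round 1: derive deriv(a,j) via R1 from knows(a,j)
round 1: derive deriv(b,f) via R1 from knows(b,f)
round 1: derive deriv(f,h) via R1 from knows(f,h)
round 1: derive deriv(g,a) via R1 from knows(g,a)
round 1: derive deriv(h,h) via R1 from knows(h,h)
round 1: derive deriv(i,g) via R1 from knows(i,g)
round 2: derive deriv(a,g) via R2 from deriv(a,h), red(h,g)
round 2: derive deriv(a,i) via R2 from deriv(a,h), red(h,i)
round 2: derive deriv(b,h) via R2 from deriv(b,f), red(f,h)
round 2: derive deriv(f,g) via R2 from deriv(f,h), red(h,g)
round 2: derive deriv(f,i) via R2 from deriv(f,h), red(h,i)
round 2: derive deriv(g,h) via R2 from deriv(g,a), red(a,h)
round 2: derive deriv(h,g) via R2 from deriv(h,h), red(h,g)
round 2: derive deriv(h,i) via R2 from deriv(h,h), red(h,i)
round 3: derive deriv(a,a) via R2 from deriv(a,i), red(i,a)
round 3: derive deriv(b,g) via R2 from deriv(b,h), red(h,g)
round 3: derive deriv(b,i) via R2 from deriv(b,h), red(h,i)
round 3: derive deriv(f,a) via R2 from deriv(f,i), red(i,a)
round 3: derive deriv(f,j) via R2 from deriv(f,i), red(i,j)
round 3: derive deriv(g,g) via R2 from deriv(g,h), red(h,g)
round 3: derive deriv(g,i) via R2 from deriv(g,h), red(h,i)
round 3: derive deriv(h,a) via R2 from deriv(h,i), red(i,a)
round 3: derive deriv(h,j) via R2 from deriv(h,i), red(i,j)
round 4: derive deriv(b,a) via R2 from deriv(b,i), red(i,a)
round 4: derive deriv(b,j) via R2 from deriv(b,i), red(i,j)
round 4: derive deriv(g,j) via R2 from deriv(g,i), red(i,j)

yes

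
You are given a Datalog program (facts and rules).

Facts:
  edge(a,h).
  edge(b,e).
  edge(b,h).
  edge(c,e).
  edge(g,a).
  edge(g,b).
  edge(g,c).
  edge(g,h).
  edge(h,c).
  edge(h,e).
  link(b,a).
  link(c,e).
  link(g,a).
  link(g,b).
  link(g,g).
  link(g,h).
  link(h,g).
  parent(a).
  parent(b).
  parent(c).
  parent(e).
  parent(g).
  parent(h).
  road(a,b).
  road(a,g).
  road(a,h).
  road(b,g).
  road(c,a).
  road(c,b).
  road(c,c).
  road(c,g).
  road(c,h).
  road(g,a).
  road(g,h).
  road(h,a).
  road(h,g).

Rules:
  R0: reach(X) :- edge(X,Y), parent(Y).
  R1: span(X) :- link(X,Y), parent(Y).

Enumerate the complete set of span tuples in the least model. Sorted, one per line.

span(b)
span(c)
span(g)
span(h)

round 1: derive span(b) via R1 from link(b,a), parent(a)
round 1: derive span(c) via R1 from link(c,e), parent(e)
round 1: derive span(g) via R1 from link(g,a), parent(a)
round 1: derive span(h) via R1 from link(h,g), parent(g)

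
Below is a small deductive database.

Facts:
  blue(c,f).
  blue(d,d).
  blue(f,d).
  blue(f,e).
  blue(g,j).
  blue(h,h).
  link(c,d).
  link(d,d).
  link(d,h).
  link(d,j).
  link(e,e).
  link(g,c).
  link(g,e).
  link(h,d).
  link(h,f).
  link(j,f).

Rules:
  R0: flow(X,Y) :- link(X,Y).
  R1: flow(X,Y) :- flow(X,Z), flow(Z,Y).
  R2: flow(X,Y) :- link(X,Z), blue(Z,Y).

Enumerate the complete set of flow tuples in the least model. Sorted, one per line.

flow(c,d)
flow(c,e)
flow(c,f)
flow(c,h)
flow(c,j)
flow(d,d)
flow(d,e)
flow(d,f)
flow(d,h)
flow(d,j)
flow(e,e)
flow(g,c)
flow(g,d)
flow(g,e)
flow(g,f)
flow(g,h)
flow(g,j)
flow(h,d)
flow(h,e)
flow(h,f)
flow(h,h)
flow(h,j)
flow(j,d)
flow(j,e)
flow(j,f)
flow(j,h)
flow(j,j)

round 1: derive flow(c,d) via R0 from link(c,d)
round 1: derive flow(d,d) via R0 from link(d,d)
round 1: derive flow(d,h) via R0 from link(d,h)
round 1: derive flow(d,j) via R0 from link(d,j)
round 1: derive flow(e,e) via R0 from link(e,e)
round 1: derive flow(g,c) via R0 from link(g,c)
round 1: derive flow(g,e) via R0 from link(g,e)
round 1: derive flow(h,d) via R0 from link(h,d)
round 1: derive flow(h,f) via R0 from link(h,f)
round 1: derive flow(j,f) via R0 from link(j,f)
round 1: derive flow(g,f) via R2 from link(g,c), blue(c,f)
round 1: derive flow(h,e) via R2 from link(h,f), blue(f,e)
round 1: derive flow(j,d) via R2 from link(j,f), blue(f,d)
round 1: derive flow(j,e) via R2 from link(j,f), blue(f,e)
round 2: derive flow(c,h) via R1 from flow(c,d), flow(d,h)
round 2: derive flow(c,j) via R1 from flow(c,d), flow(d,j)
round 2: derive flow(d,e) via R1 from flow(d,h), flow(h,e)
round 2: derive flow(d,f) via R1 from flow(d,h), flow(h,f)
round 2: derive flow(g,d) via R1 from flow(g,c), flow(c,d)
round 2: derive flow(h,h) via R1 from flow(h,d), flow(d,h)
round 2: derive flow(h,j) via R1 from flow(h,d), flow(d,j)
round 2: derive flow(j,h) via R1 from flow(j,d), flow(d,h)
round 2: derive flow(j,j) via R1 from flow(j,d), flow(d,j)
round 3: derive flow(c,e) via R1 from flow(c,d), flow(d,e)
round 3: derive flow(c,f) via R1 from flow(c,d), flow(d,f)
round 3: derive flow(g,h) via R1 from flow(g,c), flow(c,h)
round 3: derive flow(g,j) via R1 from flow(g,c), flow(c,j)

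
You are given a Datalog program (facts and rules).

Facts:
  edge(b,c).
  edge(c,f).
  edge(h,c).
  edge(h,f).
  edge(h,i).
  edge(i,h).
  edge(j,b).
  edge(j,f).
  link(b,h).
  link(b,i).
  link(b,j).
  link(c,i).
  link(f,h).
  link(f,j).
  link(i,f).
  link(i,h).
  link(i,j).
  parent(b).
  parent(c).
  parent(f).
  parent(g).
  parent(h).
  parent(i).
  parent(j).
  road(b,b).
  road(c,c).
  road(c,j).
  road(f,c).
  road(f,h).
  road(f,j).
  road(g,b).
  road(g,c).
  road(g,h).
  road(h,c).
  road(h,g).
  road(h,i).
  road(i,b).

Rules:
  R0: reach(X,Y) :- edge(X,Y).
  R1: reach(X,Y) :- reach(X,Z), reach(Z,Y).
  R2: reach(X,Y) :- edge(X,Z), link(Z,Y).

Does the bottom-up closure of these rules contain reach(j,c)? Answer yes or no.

round 1: derive reach(b,c) via R0 from edge(b,c)
round 1: derive reach(c,f) via R0 from edge(c,f)
round 1: derive reach(h,c) via R0 from edge(h,c)
round 1: derive reach(h,f) via R0 from edge(h,f)
round 1: derive reach(h,i) via R0 from edge(h,i)
round 1: derive reach(i,h) via R0 from edge(i,h)
round 1: derive reach(j,b) via R0 from edge(j,b)
round 1: derive reach(j,f) via R0 from edge(j,f)
round 1: derive reach(b,i) via R2 from edge(b,c), link(c,i)
round 1: derive reach(c,h) via R2 from edge(c,f), link(f,h)
round 1: derive reach(c,j) via R2 from edge(c,f), link(f,j)
round 1: derive reach(h,h) via R2 from edge(h,f), link(f,h)
round 1: derive reach(h,j) via R2 from edge(h,f), link(f,j)
round 1: derive reach(j,h) via R2 from edge(j,b), link(b,h)
round 1: derive reach(j,i) via R2 from edge(j,b), link(b,i)
round 1: derive reach(j,j) via R2 from edge(j,b), link(b,j)
round 2: derive reach(b,f) via R1 from reach(b,c), reach(c,f)
round 2: derive reach(b,h) via R1 from reach(b,c), reach(c,h)
round 2: derive reach(b,j) via R1 from reach(b,c), reach(c,j)
round 2: derive reach(c,b) via R1 from reach(c,j), reach(j,b)
round 2: derive reach(c,c) via R1 from reach(c,h), reach(h,c)
round 2: derive reach(c,i) via R1 from reach(c,h), reach(h,i)
round 2: derive reach(h,b) via R1 from reach(h,j), reach(j,b)
round 2: derive reach(i,c) via R1 from reach(i,h), reach(h,c)
round 2: derive reach(i,f) via R1 from reach(i,h), reach(h,f)
round 2: derive reach(i,i) via R1 from reach(i,h), reach(h,i)
round 2: derive reach(i,j) via R1 from reach(i,h), reach(h,j)
round 2: derive reach(j,c) via R1 from reach(j,b), reach(b,c)
round 3: derive reach(b,b) via R1 from reach(b,c), reach(c,b)
round 3: derive reach(i,b) via R1 from reach(i,c), reach(c,b)

yes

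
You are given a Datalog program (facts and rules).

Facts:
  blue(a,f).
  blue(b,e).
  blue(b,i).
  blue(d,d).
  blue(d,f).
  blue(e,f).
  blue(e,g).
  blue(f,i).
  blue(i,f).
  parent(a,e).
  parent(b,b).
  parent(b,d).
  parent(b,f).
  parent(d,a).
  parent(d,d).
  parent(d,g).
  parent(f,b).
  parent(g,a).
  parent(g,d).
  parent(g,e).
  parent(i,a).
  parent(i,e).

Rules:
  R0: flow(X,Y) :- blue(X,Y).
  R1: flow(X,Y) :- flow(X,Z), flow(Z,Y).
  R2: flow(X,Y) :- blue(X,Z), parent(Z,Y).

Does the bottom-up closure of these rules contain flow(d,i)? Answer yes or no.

round 1: derive flow(a,f) via R0 from blue(a,f)
round 1: derive flow(b,e) via R0 from blue(b,e)
round 1: derive flow(b,i) via R0 from blue(b,i)
round 1: derive flow(d,d) via R0 from blue(d,d)
round 1: derive flow(d,f) via R0 from blue(d,f)
round 1: derive flow(e,f) via R0 from blue(e,f)
round 1: derive flow(e,g) via R0 from blue(e,g)
round 1: derive flow(f,i) via R0 from blue(f,i)
round 1: derive flow(i,f) via R0 from blue(i,f)
round 1: derive flow(a,b) via R2 from blue(a,f), parent(f,b)
round 1: derive flow(b,a) via R2 from blue(b,i), parent(i,a)
round 1: derive flow(d,a) via R2 from blue(d,d), parent(d,a)
round 1: derive flow(d,b) via R2 from blue(d,f), parent(f,b)
round 1: derive flow(d,g) via R2 from blue(d,d), parent(d,g)
round 1: derive flow(e,a) via R2 from blue(e,g), parent(g,a)
round 1: derive flow(e,b) via R2 from blue(e,f), parent(f,b)
round 1: derive flow(e,d) via R2 from blue(e,g), parent(g,d)
round 1: derive flow(e,e) via R2 from blue(e,g), parent(g,e)
round 1: derive flow(f,a) via R2 from blue(f,i), parent(i,a)
round 1: derive flow(f,e) via R2 from blue(f,i), parent(i,e)
round 1: derive flow(i,b) via R2 from blue(i,f), parent(f,b)
round 2: derive flow(a,a) via R1 from flow(a,b), flow(b,a)
round 2: derive flow(a,e) via R1 from flow(a,b), flow(b,e)
round 2: derive flow(a,i) via R1 from flow(a,b), flow(b,i)
round 2: derive flow(b,b) via R1 from flow(b,a), flow(a,b)
round 2: derive flow(b,d) via R1 from flow(b,e), flow(e,d)
round 2: derive flow(b,f) via R1 from flow(b,a), flow(a,f)
round 2: derive flow(b,g) via R1 from flow(b,e), flow(e,g)
round 2: derive flow(d,e) via R1 from flow(d,b), flow(b,e)
round 2: derive flow(d,i) via R1 from flow(d,b), flow(b,i)
round 2: derive flow(e,i) via R1 from flow(e,b), flow(b,i)
round 2: derive flow(f,b) via R1 from flow(f,a), flow(a,b)
round 2: derive flow(f,d) via R1 from flow(f,e), flow(e,d)
round 2: derive flow(f,f) via R1 from flow(f,a), flow(a,f)
round 2: derive flow(f,g) via R1 from flow(f,e), flow(e,g)
round 2: derive flow(i,a) via R1 from flow(i,b), flow(b,a)
round 2: derive flow(i,e) via R1 from flow(i,b), flow(b,e)
round 2: derive flow(i,i) via R1 from flow(i,b), flow(b,i)
round 3: derive flow(a,d) via R1 from flow(a,b), flow(b,d)
round 3: derive flow(a,g) via R1 from flow(a,b), flow(b,g)
round 3: derive flow(i,d) via R1 from flow(i,b), flow(b,d)
round 3: derive flow(i,g) via R1 from flow(i,b), flow(b,g)

yes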